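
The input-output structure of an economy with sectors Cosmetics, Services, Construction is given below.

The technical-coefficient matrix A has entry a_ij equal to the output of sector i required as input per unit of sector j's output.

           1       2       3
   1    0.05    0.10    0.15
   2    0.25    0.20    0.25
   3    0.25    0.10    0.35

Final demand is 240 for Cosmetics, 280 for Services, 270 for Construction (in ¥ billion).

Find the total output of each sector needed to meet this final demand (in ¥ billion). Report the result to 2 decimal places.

x_1 = 435.63, x_2 = 702.05, x_3 = 690.94

I − A =
  [   0.95    -0.10    -0.15]
  [  -0.25     0.80    -0.25]
  [  -0.25    -0.10     0.65]
Cofactors of I−A, C_ij = (−1)^(i+j)·(minor ij) (rows/columns in the sector order above):
  C_11 = (0.80)(0.65) − (-0.25)(-0.10) = 0.4950
  C_12 = −[(-0.25)(0.65) − (-0.25)(-0.25)] = 0.2250
  C_13 = (-0.25)(-0.10) − (0.80)(-0.25) = 0.2250
  C_21 = −[(-0.10)(0.65) − (-0.15)(-0.10)] = 0.0800
  C_22 = (0.95)(0.65) − (-0.15)(-0.25) = 0.5800
  C_23 = −[(0.95)(-0.10) − (-0.10)(-0.25)] = 0.1200
  C_31 = (-0.10)(-0.25) − (-0.15)(0.80) = 0.1450
  C_32 = −[(0.95)(-0.25) − (-0.15)(-0.25)] = 0.2750
  C_33 = (0.95)(0.80) − (-0.10)(-0.25) = 0.7350
det(I−A) = Σ_j (I−A)_1j·C_1j = (0.95)(0.4950) + (-0.10)(0.2250) + (-0.15)(0.2250) = 0.4140
adj(I−A) = Cᵀ =
  [ 0.4950   0.0800   0.1450]
  [ 0.2250   0.5800   0.2750]
  [ 0.2250   0.1200   0.7350]
(I − A)⁻¹ = adj(I−A) / det(I−A) ≈
  [   1.1957     0.1932     0.3502]
  [   0.5435     1.4010     0.6643]
  [   0.5435     0.2899     1.7754]
x = (I − A)⁻¹ d = adj(I−A)·d / det(I−A), with det(I−A) = 0.4140:
  x_1 = (0.4950·240 + 0.0800·280 + 0.1450·270) / 0.4140 = 180.35 / 0.4140 ≈ 435.63
  x_2 = (0.2250·240 + 0.5800·280 + 0.2750·270) / 0.4140 = 290.65 / 0.4140 ≈ 702.05
  x_3 = (0.2250·240 + 0.1200·280 + 0.7350·270) / 0.4140 = 286.05 / 0.4140 ≈ 690.94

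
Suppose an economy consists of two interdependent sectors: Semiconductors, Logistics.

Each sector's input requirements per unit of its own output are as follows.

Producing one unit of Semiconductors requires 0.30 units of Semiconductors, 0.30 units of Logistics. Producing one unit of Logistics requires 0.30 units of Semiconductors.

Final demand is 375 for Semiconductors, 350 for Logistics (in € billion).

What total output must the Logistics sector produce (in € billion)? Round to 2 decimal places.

I − A =
  [   0.70    -0.30]
  [  -0.30     1.00]
det(I−A) = (0.70)(1.00) − (-0.30)(-0.30) = 0.6100
adj(I−A) = [[1.00, 0.30], [0.30, 0.70]]
(I − A)⁻¹ = adj(I−A) / det(I−A) ≈
  [   1.6393     0.4918]
  [   0.4918     1.1475]
x = (I − A)⁻¹ d = adj(I−A)·d / det(I−A), with det(I−A) = 0.6100:
  x_1 = (1.00·375 + 0.30·350) / 0.6100 = 480.00 / 0.6100 ≈ 786.89
  x_2 = (0.30·375 + 0.70·350) / 0.6100 = 357.50 / 0.6100 ≈ 586.07

x_2 = 586.07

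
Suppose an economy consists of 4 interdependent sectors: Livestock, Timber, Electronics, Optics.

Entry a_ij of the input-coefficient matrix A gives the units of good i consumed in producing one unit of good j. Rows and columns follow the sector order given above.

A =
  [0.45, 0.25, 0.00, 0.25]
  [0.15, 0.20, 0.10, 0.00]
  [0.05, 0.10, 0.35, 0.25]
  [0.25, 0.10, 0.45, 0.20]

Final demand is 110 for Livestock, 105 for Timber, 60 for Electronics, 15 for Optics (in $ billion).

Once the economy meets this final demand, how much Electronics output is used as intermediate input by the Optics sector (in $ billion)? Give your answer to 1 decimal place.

I − A =
  [   0.55    -0.25     0.00    -0.25]
  [  -0.15     0.80    -0.10     0.00]
  [  -0.05    -0.10     0.65    -0.25]
  [  -0.25    -0.10    -0.45     0.80]
Compute the cofactors C_ij = (−1)^(i+j)·(3×3 minor ij) of I−A; the adjugate is their transpose:
adj(I−A) = Cᵀ =
  [ 0.315500   0.129375   0.112500   0.133750]
  [ 0.071375   0.177875   0.054625   0.039375]
  [ 0.097750   0.078375   0.268250   0.114375]
  [ 0.162500   0.106750   0.192875   0.254875]
det(I−A) = Σ_j (I−A)_1j·C_1j = (0.55)(0.315500) + (-0.25)(0.071375) + (0.00)(0.097750) + (-0.25)(0.162500) = 0.11505625
(I − A)⁻¹ = adj(I−A) / det(I−A) ≈
  [   2.7421     1.1244     0.9778     1.1625]
  [   0.6203     1.5460     0.4748     0.3422]
  [   0.8496     0.6812     2.3315     0.9941]
  [   1.4124     0.9278     1.6764     2.2152]
First solve x = (I − A)⁻¹ d = adj(I−A)·d / det(I−A); in particular x_4 = (0.162500·110 + 0.106750·105 + 0.192875·60 + 0.254875·15) / 0.11505625 = 44.479375 / 0.11505625 ≈ 386.588.
Intermediate flow from 3 to 4: z_34 = a_34 · x_4 = 0.25 × 44.479375 / 0.11505625 = 11.11984375 / 0.11505625 ≈ 96.6.

z_34 = 96.6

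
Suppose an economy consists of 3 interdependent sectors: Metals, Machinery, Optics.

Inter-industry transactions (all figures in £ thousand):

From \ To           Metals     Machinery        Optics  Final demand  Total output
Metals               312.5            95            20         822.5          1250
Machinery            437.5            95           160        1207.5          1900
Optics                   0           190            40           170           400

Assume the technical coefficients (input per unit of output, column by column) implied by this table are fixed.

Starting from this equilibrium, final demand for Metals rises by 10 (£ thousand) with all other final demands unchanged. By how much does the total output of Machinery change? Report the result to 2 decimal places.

Δx_2 = 5.31

Technical coefficients a_ij = z_ij / X_j:
  a_11 = 312.5/1250 = 0.25, a_21 = 437.5/1250 = 0.35, a_31 = 0/1250 = 0.00
  a_12 = 95/1900 = 0.05, a_22 = 95/1900 = 0.05, a_32 = 190/1900 = 0.10
  a_13 = 20/400 = 0.05, a_23 = 160/400 = 0.40, a_33 = 40/400 = 0.10
I − A =
  [   0.75    -0.05    -0.05]
  [  -0.35     0.95    -0.40]
  [   0.00    -0.10     0.90]
Cofactors of I−A, C_ij = (−1)^(i+j)·(minor ij) (rows/columns in the sector order above):
  C_11 = (0.95)(0.90) − (-0.40)(-0.10) = 0.8150
  C_12 = −[(-0.35)(0.90) − (-0.40)(0.00)] = 0.3150
  C_13 = (-0.35)(-0.10) − (0.95)(0.00) = 0.0350
  C_21 = −[(-0.05)(0.90) − (-0.05)(-0.10)] = 0.0500
  C_22 = (0.75)(0.90) − (-0.05)(0.00) = 0.6750
  C_23 = −[(0.75)(-0.10) − (-0.05)(0.00)] = 0.0750
  C_31 = (-0.05)(-0.40) − (-0.05)(0.95) = 0.0675
  C_32 = −[(0.75)(-0.40) − (-0.05)(-0.35)] = 0.3175
  C_33 = (0.75)(0.95) − (-0.05)(-0.35) = 0.6950
det(I−A) = Σ_j (I−A)_1j·C_1j = (0.75)(0.8150) + (-0.05)(0.3150) + (-0.05)(0.0350) = 0.59375
adj(I−A) = Cᵀ =
  [ 0.8150   0.0500   0.0675]
  [ 0.3150   0.6750   0.3175]
  [ 0.0350   0.0750   0.6950]
(I − A)⁻¹ = adj(I−A) / det(I−A) ≈
  [   1.3726     0.0842     0.1137]
  [   0.5305     1.1368     0.5347]
  [   0.0589     0.1263     1.1705]
Δx = (I − A)⁻¹ Δd with Δd having +10 in the Metals component and 0 elsewhere.
So Δx_2 = L_21 · (+10), where L_21 = adj(I−A)_21 / det(I−A) = 0.3150 / 0.59375.
Δx_2 = 0.3150 × (+10) / 0.59375 = 3.15 / 0.59375 ≈ 5.31.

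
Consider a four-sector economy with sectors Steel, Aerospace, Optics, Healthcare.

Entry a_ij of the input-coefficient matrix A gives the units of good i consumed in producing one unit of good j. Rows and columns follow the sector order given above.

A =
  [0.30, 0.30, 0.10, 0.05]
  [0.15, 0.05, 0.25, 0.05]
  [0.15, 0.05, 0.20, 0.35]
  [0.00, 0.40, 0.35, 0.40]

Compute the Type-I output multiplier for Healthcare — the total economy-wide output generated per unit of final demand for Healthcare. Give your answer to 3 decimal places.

m_4 = 5.772

I − A =
  [   0.70    -0.30    -0.10    -0.05]
  [  -0.15     0.95    -0.25    -0.05]
  [  -0.15    -0.05     0.80    -0.35]
  [   0.00    -0.40    -0.35     0.60]
Compute the cofactors C_ij = (−1)^(i+j)·(3×3 minor ij) of I−A; the adjugate is their transpose:
adj(I−A) = Cᵀ =
  [ 0.280250   0.141125   0.126875   0.109125]
  [ 0.078750   0.238625   0.128875   0.101625]
  [ 0.108000   0.149000   0.355000   0.228500]
  [ 0.115500   0.246000   0.293000   0.461000]
det(I−A) = Σ_j (I−A)_1j·C_1j = (0.70)(0.280250) + (-0.30)(0.078750) + (-0.10)(0.108000) + (-0.05)(0.115500) = 0.155975
(I − A)⁻¹ = adj(I−A) / det(I−A) ≈
  [   1.7968     0.9048     0.8134     0.6996]
  [   0.5049     1.5299     0.8263     0.6515]
  [   0.6924     0.9553     2.2760     1.4650]
  [   0.7405     1.5772     1.8785     2.9556]
The output multiplier for sector j is the column-j sum of the Leontief inverse (I − A)⁻¹ = adj(I−A) / det(I−A).
Column 4 of adj(I−A): (0.109125, 0.101625, 0.228500, 0.461000); det(I−A) = 0.155975.
m_4 = (0.109125 + 0.101625 + 0.228500 + 0.461000) / 0.155975 = 0.90025 / 0.155975 ≈ 5.772.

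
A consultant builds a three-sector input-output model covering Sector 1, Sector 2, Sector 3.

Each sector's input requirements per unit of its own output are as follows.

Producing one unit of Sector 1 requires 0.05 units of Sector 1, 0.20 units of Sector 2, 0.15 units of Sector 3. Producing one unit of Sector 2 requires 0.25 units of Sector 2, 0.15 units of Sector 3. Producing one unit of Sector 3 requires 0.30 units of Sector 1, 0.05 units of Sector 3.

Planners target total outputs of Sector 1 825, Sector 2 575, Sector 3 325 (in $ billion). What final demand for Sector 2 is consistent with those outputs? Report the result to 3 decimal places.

d_2 = 266.250

I − A =
  [   0.95     0.00    -0.30]
  [  -0.20     0.75     0.00]
  [  -0.15    -0.15     0.95]
d = (I − A) x:
  d_1 = (+0.95)·825 + (+0.00)·575 + (-0.30)·325 = 686.250
  d_2 = (-0.20)·825 + (+0.75)·575 + (+0.00)·325 = 266.250
  d_3 = (-0.15)·825 + (-0.15)·575 + (+0.95)·325 = 98.750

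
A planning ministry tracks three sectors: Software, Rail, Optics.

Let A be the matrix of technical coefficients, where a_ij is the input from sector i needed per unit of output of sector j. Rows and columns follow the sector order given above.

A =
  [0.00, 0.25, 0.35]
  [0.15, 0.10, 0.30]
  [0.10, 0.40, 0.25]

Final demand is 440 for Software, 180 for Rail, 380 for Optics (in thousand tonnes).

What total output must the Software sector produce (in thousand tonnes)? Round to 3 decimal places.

x_1 = 966.747

I − A =
  [   1.00    -0.25    -0.35]
  [  -0.15     0.90    -0.30]
  [  -0.10    -0.40     0.75]
Cofactors of I−A, C_ij = (−1)^(i+j)·(minor ij) (rows/columns in the sector order above):
  C_11 = (0.90)(0.75) − (-0.30)(-0.40) = 0.5550
  C_12 = −[(-0.15)(0.75) − (-0.30)(-0.10)] = 0.1425
  C_13 = (-0.15)(-0.40) − (0.90)(-0.10) = 0.1500
  C_21 = −[(-0.25)(0.75) − (-0.35)(-0.40)] = 0.3275
  C_22 = (1.00)(0.75) − (-0.35)(-0.10) = 0.7150
  C_23 = −[(1.00)(-0.40) − (-0.25)(-0.10)] = 0.4250
  C_31 = (-0.25)(-0.30) − (-0.35)(0.90) = 0.3900
  C_32 = −[(1.00)(-0.30) − (-0.35)(-0.15)] = 0.3525
  C_33 = (1.00)(0.90) − (-0.25)(-0.15) = 0.8625
det(I−A) = Σ_j (I−A)_1j·C_1j = (1.00)(0.5550) + (-0.25)(0.1425) + (-0.35)(0.1500) = 0.466875
adj(I−A) = Cᵀ =
  [ 0.5550   0.3275   0.3900]
  [ 0.1425   0.7150   0.3525]
  [ 0.1500   0.4250   0.8625]
(I − A)⁻¹ = adj(I−A) / det(I−A) ≈
  [   1.1888     0.7015     0.8353]
  [   0.3052     1.5315     0.7550]
  [   0.3213     0.9103     1.8474]
x = (I − A)⁻¹ d = adj(I−A)·d / det(I−A), with det(I−A) = 0.466875:
  x_1 = (0.5550·440 + 0.3275·180 + 0.3900·380) / 0.466875 = 451.35 / 0.466875 ≈ 966.747
  x_2 = (0.1425·440 + 0.7150·180 + 0.3525·380) / 0.466875 = 325.35 / 0.466875 ≈ 696.867
  x_3 = (0.1500·440 + 0.4250·180 + 0.8625·380) / 0.466875 = 470.25 / 0.466875 ≈ 1007.229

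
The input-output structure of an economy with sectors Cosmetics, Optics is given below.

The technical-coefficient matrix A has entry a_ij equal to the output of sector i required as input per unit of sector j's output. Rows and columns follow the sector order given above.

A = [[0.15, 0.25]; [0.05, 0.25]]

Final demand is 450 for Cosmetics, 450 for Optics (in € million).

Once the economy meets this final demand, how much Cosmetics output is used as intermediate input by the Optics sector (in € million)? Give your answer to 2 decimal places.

I − A =
  [   0.85    -0.25]
  [  -0.05     0.75]
det(I−A) = (0.85)(0.75) − (-0.25)(-0.05) = 0.6250
adj(I−A) = [[0.75, 0.25], [0.05, 0.85]]
(I − A)⁻¹ = adj(I−A) / det(I−A) ≈
  [   1.2000     0.4000]
  [   0.0800     1.3600]
First solve x = (I − A)⁻¹ d = adj(I−A)·d / det(I−A); in particular x_2 = (0.05·450 + 0.85·450) / 0.6250 = 405.00 / 0.6250 = 648.0000.
Intermediate flow from 1 to 2: z_12 = a_12 · x_2 = 0.25 × 405.00 / 0.6250 = 101.25 / 0.6250 = 162.00.

z_12 = 162.00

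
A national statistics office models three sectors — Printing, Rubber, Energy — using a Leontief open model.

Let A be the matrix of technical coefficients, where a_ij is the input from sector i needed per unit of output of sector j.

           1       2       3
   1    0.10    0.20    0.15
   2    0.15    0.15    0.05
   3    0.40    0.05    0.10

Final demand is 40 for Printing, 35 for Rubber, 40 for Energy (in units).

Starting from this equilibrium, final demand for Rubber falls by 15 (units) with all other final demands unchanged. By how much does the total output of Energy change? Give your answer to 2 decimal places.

Δx_3 = -3.11

I − A =
  [   0.90    -0.20    -0.15]
  [  -0.15     0.85    -0.05]
  [  -0.40    -0.05     0.90]
Cofactors of I−A, C_ij = (−1)^(i+j)·(minor ij) (rows/columns in the sector order above):
  C_11 = (0.85)(0.90) − (-0.05)(-0.05) = 0.7625
  C_12 = −[(-0.15)(0.90) − (-0.05)(-0.40)] = 0.1550
  C_13 = (-0.15)(-0.05) − (0.85)(-0.40) = 0.3475
  C_21 = −[(-0.20)(0.90) − (-0.15)(-0.05)] = 0.1875
  C_22 = (0.90)(0.90) − (-0.15)(-0.40) = 0.7500
  C_23 = −[(0.90)(-0.05) − (-0.20)(-0.40)] = 0.1250
  C_31 = (-0.20)(-0.05) − (-0.15)(0.85) = 0.1375
  C_32 = −[(0.90)(-0.05) − (-0.15)(-0.15)] = 0.0675
  C_33 = (0.90)(0.85) − (-0.20)(-0.15) = 0.7350
det(I−A) = Σ_j (I−A)_1j·C_1j = (0.90)(0.7625) + (-0.20)(0.1550) + (-0.15)(0.3475) = 0.603125
adj(I−A) = Cᵀ =
  [ 0.7625   0.1875   0.1375]
  [ 0.1550   0.7500   0.0675]
  [ 0.3475   0.1250   0.7350]
(I − A)⁻¹ = adj(I−A) / det(I−A) ≈
  [   1.2642     0.3109     0.2280]
  [   0.2570     1.2435     0.1119]
  [   0.5762     0.2073     1.2187]
Δx = (I − A)⁻¹ Δd with Δd having -15 in the Rubber component and 0 elsewhere.
So Δx_3 = L_32 · (-15), where L_32 = adj(I−A)_32 / det(I−A) = 0.1250 / 0.603125.
Δx_3 = 0.1250 × (-15) / 0.603125 = -1.875 / 0.603125 ≈ -3.11.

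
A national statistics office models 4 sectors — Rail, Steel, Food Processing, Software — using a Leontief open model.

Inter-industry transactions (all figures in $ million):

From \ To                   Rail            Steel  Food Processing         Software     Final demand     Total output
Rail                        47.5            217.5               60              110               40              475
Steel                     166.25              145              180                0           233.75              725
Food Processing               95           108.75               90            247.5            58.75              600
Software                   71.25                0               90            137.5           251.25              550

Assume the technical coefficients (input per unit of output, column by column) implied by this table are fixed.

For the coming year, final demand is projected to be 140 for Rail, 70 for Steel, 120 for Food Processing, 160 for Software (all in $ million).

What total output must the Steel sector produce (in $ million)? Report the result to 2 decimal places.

Technical coefficients a_ij = z_ij / X_j:
  a_11 = 47.5/475 = 0.10, a_21 = 166.25/475 = 0.35, a_31 = 95/475 = 0.20, a_41 = 71.25/475 = 0.15
  a_12 = 217.5/725 = 0.30, a_22 = 145/725 = 0.20, a_32 = 108.75/725 = 0.15, a_42 = 0/725 = 0.00
  a_13 = 60/600 = 0.10, a_23 = 180/600 = 0.30, a_33 = 90/600 = 0.15, a_43 = 90/600 = 0.15
  a_14 = 110/550 = 0.20, a_24 = 0/550 = 0.00, a_34 = 247.5/550 = 0.45, a_44 = 137.5/550 = 0.25
I − A =
  [   0.90    -0.30    -0.10    -0.20]
  [  -0.35     0.80    -0.30     0.00]
  [  -0.20    -0.15     0.85    -0.45]
  [  -0.15     0.00    -0.15     0.75]
Compute the cofactors C_ij = (−1)^(i+j)·(3×3 minor ij) of I−A; the adjugate is their transpose:
adj(I−A) = Cᵀ =
  [ 0.422250   0.186750   0.151500   0.203500]
  [ 0.264750   0.459750   0.230250   0.208750]
  [ 0.213375   0.162000   0.437250   0.319250]
  [ 0.127125   0.069750   0.117750   0.443000]
det(I−A) = Σ_j (I−A)_1j·C_1j = (0.90)(0.422250) + (-0.30)(0.264750) + (-0.10)(0.213375) + (-0.20)(0.127125) = 0.2538375
(I − A)⁻¹ = adj(I−A) / det(I−A) ≈
  [   1.6635     0.7357     0.5968     0.8017]
  [   1.0430     1.8112     0.9071     0.8224]
  [   0.8406     0.6382     1.7226     1.2577]
  [   0.5008     0.2748     0.4639     1.7452]
x = (I − A)⁻¹ d = adj(I−A)·d / det(I−A), with det(I−A) = 0.2538375:
  x_1 = (0.422250·140 + 0.186750·70 + 0.151500·120 + 0.203500·160) / 0.2538375 = 122.9275 / 0.2538375 ≈ 484.28
  x_2 = (0.264750·140 + 0.459750·70 + 0.230250·120 + 0.208750·160) / 0.2538375 = 130.2775 / 0.2538375 ≈ 513.23
  x_3 = (0.213375·140 + 0.162000·70 + 0.437250·120 + 0.319250·160) / 0.2538375 = 144.7625 / 0.2538375 ≈ 570.30
  x_4 = (0.127125·140 + 0.069750·70 + 0.117750·120 + 0.443000·160) / 0.2538375 = 107.69 / 0.2538375 ≈ 424.25

x_2 = 513.23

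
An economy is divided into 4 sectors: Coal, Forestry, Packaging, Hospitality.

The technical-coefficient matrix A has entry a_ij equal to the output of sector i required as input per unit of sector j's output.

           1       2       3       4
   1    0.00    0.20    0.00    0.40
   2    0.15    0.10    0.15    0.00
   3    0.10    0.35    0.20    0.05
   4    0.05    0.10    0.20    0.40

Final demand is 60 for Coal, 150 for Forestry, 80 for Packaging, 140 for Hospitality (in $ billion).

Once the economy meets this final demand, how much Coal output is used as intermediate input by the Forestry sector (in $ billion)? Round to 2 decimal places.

I − A =
  [   1.00    -0.20     0.00    -0.40]
  [  -0.15     0.90    -0.15     0.00]
  [  -0.10    -0.35     0.80    -0.05]
  [  -0.05    -0.10    -0.20     0.60]
Compute the cofactors C_ij = (−1)^(i+j)·(3×3 minor ij) of I−A; the adjugate is their transpose:
adj(I−A) = Cᵀ =
  [ 0.390750   0.154000   0.096000   0.268500]
  [ 0.079875   0.446000   0.099000   0.061500]
  [ 0.088500   0.224500   0.498000   0.100500]
  [ 0.075375   0.162000   0.190500   0.640500]
det(I−A) = Σ_j (I−A)_1j·C_1j = (1.00)(0.390750) + (-0.20)(0.079875) + (0.00)(0.088500) + (-0.40)(0.075375) = 0.344625
(I − A)⁻¹ = adj(I−A) / det(I−A) ≈
  [   1.1338     0.4469     0.2786     0.7791]
  [   0.2318     1.2942     0.2873     0.1785]
  [   0.2568     0.6514     1.4450     0.2916]
  [   0.2187     0.4701     0.5528     1.8585]
First solve x = (I − A)⁻¹ d = adj(I−A)·d / det(I−A); in particular x_2 = (0.079875·60 + 0.446000·150 + 0.099000·80 + 0.061500·140) / 0.344625 = 88.2225 / 0.344625 ≈ 255.9956.
Intermediate flow from 1 to 2: z_12 = a_12 · x_2 = 0.20 × 88.2225 / 0.344625 = 17.6445 / 0.344625 ≈ 51.20.

z_12 = 51.20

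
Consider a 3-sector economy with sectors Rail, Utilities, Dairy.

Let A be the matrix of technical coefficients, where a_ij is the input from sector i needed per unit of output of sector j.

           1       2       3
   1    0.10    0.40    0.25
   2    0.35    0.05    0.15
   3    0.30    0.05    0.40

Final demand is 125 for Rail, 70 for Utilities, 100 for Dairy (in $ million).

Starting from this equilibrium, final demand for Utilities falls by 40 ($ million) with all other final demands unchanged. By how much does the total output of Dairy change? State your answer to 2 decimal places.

Δx_3 = -20.08

I − A =
  [   0.90    -0.40    -0.25]
  [  -0.35     0.95    -0.15]
  [  -0.30    -0.05     0.60]
Cofactors of I−A, C_ij = (−1)^(i+j)·(minor ij) (rows/columns in the sector order above):
  C_11 = (0.95)(0.60) − (-0.15)(-0.05) = 0.5625
  C_12 = −[(-0.35)(0.60) − (-0.15)(-0.30)] = 0.2550
  C_13 = (-0.35)(-0.05) − (0.95)(-0.30) = 0.3025
  C_21 = −[(-0.40)(0.60) − (-0.25)(-0.05)] = 0.2525
  C_22 = (0.90)(0.60) − (-0.25)(-0.30) = 0.4650
  C_23 = −[(0.90)(-0.05) − (-0.40)(-0.30)] = 0.1650
  C_31 = (-0.40)(-0.15) − (-0.25)(0.95) = 0.2975
  C_32 = −[(0.90)(-0.15) − (-0.25)(-0.35)] = 0.2225
  C_33 = (0.90)(0.95) − (-0.40)(-0.35) = 0.7150
det(I−A) = Σ_j (I−A)_1j·C_1j = (0.90)(0.5625) + (-0.40)(0.2550) + (-0.25)(0.3025) = 0.328625
adj(I−A) = Cᵀ =
  [ 0.5625   0.2525   0.2975]
  [ 0.2550   0.4650   0.2225]
  [ 0.3025   0.1650   0.7150]
(I − A)⁻¹ = adj(I−A) / det(I−A) ≈
  [   1.7117     0.7684     0.9053]
  [   0.7760     1.4150     0.6771]
  [   0.9205     0.5021     2.1757]
Δx = (I − A)⁻¹ Δd with Δd having -40 in the Utilities component and 0 elsewhere.
So Δx_3 = L_32 · (-40), where L_32 = adj(I−A)_32 / det(I−A) = 0.1650 / 0.328625.
Δx_3 = 0.1650 × (-40) / 0.328625 = -6.60 / 0.328625 ≈ -20.08.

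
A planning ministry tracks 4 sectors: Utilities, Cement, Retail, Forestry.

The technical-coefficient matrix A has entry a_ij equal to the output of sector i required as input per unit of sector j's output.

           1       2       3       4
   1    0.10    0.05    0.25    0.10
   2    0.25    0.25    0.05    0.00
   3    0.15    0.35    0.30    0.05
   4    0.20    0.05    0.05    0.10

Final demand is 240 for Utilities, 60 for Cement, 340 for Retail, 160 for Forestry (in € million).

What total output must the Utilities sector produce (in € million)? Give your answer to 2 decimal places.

x_1 = 541.68

I − A =
  [   0.90    -0.05    -0.25    -0.10]
  [  -0.25     0.75    -0.05     0.00]
  [  -0.15    -0.35     0.70    -0.05]
  [  -0.20    -0.05    -0.05     0.90]
Compute the cofactors C_ij = (−1)^(i+j)·(3×3 minor ij) of I−A; the adjugate is their transpose:
adj(I−A) = Cᵀ =
  [ 0.454750   0.116000   0.175000   0.060250]
  [ 0.164125   0.513750   0.097000   0.023625]
  [ 0.188125   0.286750   0.580000   0.053125]
  [ 0.120625   0.070250   0.076500   0.397625]
det(I−A) = Σ_j (I−A)_1j·C_1j = (0.90)(0.454750) + (-0.05)(0.164125) + (-0.25)(0.188125) + (-0.10)(0.120625) = 0.341975
(I − A)⁻¹ = adj(I−A) / det(I−A) ≈
  [   1.3298     0.3392     0.5117     0.1762]
  [   0.4799     1.5023     0.2836     0.0691]
  [   0.5501     0.8385     1.6960     0.1553]
  [   0.3527     0.2054     0.2237     1.1627]
x = (I − A)⁻¹ d = adj(I−A)·d / det(I−A), with det(I−A) = 0.341975:
  x_1 = (0.454750·240 + 0.116000·60 + 0.175000·340 + 0.060250·160) / 0.341975 = 185.24 / 0.341975 ≈ 541.68
  x_2 = (0.164125·240 + 0.513750·60 + 0.097000·340 + 0.023625·160) / 0.341975 = 106.975 / 0.341975 ≈ 312.82
  x_3 = (0.188125·240 + 0.286750·60 + 0.580000·340 + 0.053125·160) / 0.341975 = 268.055 / 0.341975 ≈ 783.84
  x_4 = (0.120625·240 + 0.070250·60 + 0.076500·340 + 0.397625·160) / 0.341975 = 122.795 / 0.341975 ≈ 359.08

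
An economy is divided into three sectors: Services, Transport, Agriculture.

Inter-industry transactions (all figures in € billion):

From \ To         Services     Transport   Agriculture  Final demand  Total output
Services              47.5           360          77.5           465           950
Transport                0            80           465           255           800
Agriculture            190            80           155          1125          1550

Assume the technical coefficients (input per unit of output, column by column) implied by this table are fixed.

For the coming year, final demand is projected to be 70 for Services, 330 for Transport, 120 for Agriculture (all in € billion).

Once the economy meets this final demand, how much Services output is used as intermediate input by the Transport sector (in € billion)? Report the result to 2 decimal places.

z_12 = 202.50

Technical coefficients a_ij = z_ij / X_j:
  a_11 = 47.5/950 = 0.05, a_21 = 0/950 = 0.00, a_31 = 190/950 = 0.20
  a_12 = 360/800 = 0.45, a_22 = 80/800 = 0.10, a_32 = 80/800 = 0.10
  a_13 = 77.5/1550 = 0.05, a_23 = 465/1550 = 0.30, a_33 = 155/1550 = 0.10
I − A =
  [   0.95    -0.45    -0.05]
  [   0.00     0.90    -0.30]
  [  -0.20    -0.10     0.90]
Cofactors of I−A, C_ij = (−1)^(i+j)·(minor ij) (rows/columns in the sector order above):
  C_11 = (0.90)(0.90) − (-0.30)(-0.10) = 0.7800
  C_12 = −[(0.00)(0.90) − (-0.30)(-0.20)] = 0.0600
  C_13 = (0.00)(-0.10) − (0.90)(-0.20) = 0.1800
  C_21 = −[(-0.45)(0.90) − (-0.05)(-0.10)] = 0.4100
  C_22 = (0.95)(0.90) − (-0.05)(-0.20) = 0.8450
  C_23 = −[(0.95)(-0.10) − (-0.45)(-0.20)] = 0.1850
  C_31 = (-0.45)(-0.30) − (-0.05)(0.90) = 0.1800
  C_32 = −[(0.95)(-0.30) − (-0.05)(0.00)] = 0.2850
  C_33 = (0.95)(0.90) − (-0.45)(0.00) = 0.8550
det(I−A) = Σ_j (I−A)_1j·C_1j = (0.95)(0.7800) + (-0.45)(0.0600) + (-0.05)(0.1800) = 0.7050
adj(I−A) = Cᵀ =
  [ 0.7800   0.4100   0.1800]
  [ 0.0600   0.8450   0.2850]
  [ 0.1800   0.1850   0.8550]
(I − A)⁻¹ = adj(I−A) / det(I−A) ≈
  [   1.1064     0.5816     0.2553]
  [   0.0851     1.1986     0.4043]
  [   0.2553     0.2624     1.2128]
First solve x = (I − A)⁻¹ d = adj(I−A)·d / det(I−A); in particular x_2 = (0.0600·70 + 0.8450·330 + 0.2850·120) / 0.7050 = 317.25 / 0.7050 = 450.0000.
Intermediate flow from 1 to 2: z_12 = a_12 · x_2 = 0.45 × 317.25 / 0.7050 = 142.7625 / 0.7050 = 202.50.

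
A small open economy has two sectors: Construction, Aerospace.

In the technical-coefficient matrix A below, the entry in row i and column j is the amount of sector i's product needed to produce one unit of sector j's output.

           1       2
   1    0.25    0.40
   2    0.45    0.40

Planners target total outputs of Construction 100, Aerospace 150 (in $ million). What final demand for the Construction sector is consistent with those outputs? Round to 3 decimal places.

d_1 = 15.000

I − A =
  [   0.75    -0.40]
  [  -0.45     0.60]
d = (I − A) x:
  d_1 = (+0.75)·100 + (-0.40)·150 = 15.000
  d_2 = (-0.45)·100 + (+0.60)·150 = 45.000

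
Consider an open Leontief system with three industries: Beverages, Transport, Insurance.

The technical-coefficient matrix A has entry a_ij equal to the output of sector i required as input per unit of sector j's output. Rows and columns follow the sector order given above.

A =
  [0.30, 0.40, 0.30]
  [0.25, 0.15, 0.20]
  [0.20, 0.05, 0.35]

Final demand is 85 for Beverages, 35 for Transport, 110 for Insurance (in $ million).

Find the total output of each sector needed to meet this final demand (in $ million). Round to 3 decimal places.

I − A =
  [   0.70    -0.40    -0.30]
  [  -0.25     0.85    -0.20]
  [  -0.20    -0.05     0.65]
Cofactors of I−A, C_ij = (−1)^(i+j)·(minor ij) (rows/columns in the sector order above):
  C_11 = (0.85)(0.65) − (-0.20)(-0.05) = 0.5425
  C_12 = −[(-0.25)(0.65) − (-0.20)(-0.20)] = 0.2025
  C_13 = (-0.25)(-0.05) − (0.85)(-0.20) = 0.1825
  C_21 = −[(-0.40)(0.65) − (-0.30)(-0.05)] = 0.2750
  C_22 = (0.70)(0.65) − (-0.30)(-0.20) = 0.3950
  C_23 = −[(0.70)(-0.05) − (-0.40)(-0.20)] = 0.1150
  C_31 = (-0.40)(-0.20) − (-0.30)(0.85) = 0.3350
  C_32 = −[(0.70)(-0.20) − (-0.30)(-0.25)] = 0.2150
  C_33 = (0.70)(0.85) − (-0.40)(-0.25) = 0.4950
det(I−A) = Σ_j (I−A)_1j·C_1j = (0.70)(0.5425) + (-0.40)(0.2025) + (-0.30)(0.1825) = 0.2440
adj(I−A) = Cᵀ =
  [ 0.5425   0.2750   0.3350]
  [ 0.2025   0.3950   0.2150]
  [ 0.1825   0.1150   0.4950]
(I − A)⁻¹ = adj(I−A) / det(I−A) ≈
  [   2.2234     1.1270     1.3730]
  [   0.8299     1.6189     0.8811]
  [   0.7480     0.4713     2.0287]
x = (I − A)⁻¹ d = adj(I−A)·d / det(I−A), with det(I−A) = 0.2440:
  x_1 = (0.5425·85 + 0.2750·35 + 0.3350·110) / 0.2440 = 92.5875 / 0.2440 ≈ 379.457
  x_2 = (0.2025·85 + 0.3950·35 + 0.2150·110) / 0.2440 = 54.6875 / 0.2440 ≈ 224.129
  x_3 = (0.1825·85 + 0.1150·35 + 0.4950·110) / 0.2440 = 73.9875 / 0.2440 ≈ 303.227

x_1 = 379.457, x_2 = 224.129, x_3 = 303.227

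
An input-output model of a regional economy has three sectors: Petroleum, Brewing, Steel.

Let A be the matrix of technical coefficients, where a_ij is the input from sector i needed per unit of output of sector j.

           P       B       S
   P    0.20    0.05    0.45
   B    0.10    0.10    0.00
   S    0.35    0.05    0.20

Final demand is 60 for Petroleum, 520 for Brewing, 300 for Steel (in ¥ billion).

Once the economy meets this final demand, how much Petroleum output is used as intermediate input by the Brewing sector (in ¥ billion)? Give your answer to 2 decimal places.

I − A =
  [   0.80    -0.05    -0.45]
  [  -0.10     0.90     0.00]
  [  -0.35    -0.05     0.80]
Cofactors of I−A, C_ij = (−1)^(i+j)·(minor ij) (rows/columns in the sector order above):
  C_11 = (0.90)(0.80) − (0.00)(-0.05) = 0.7200
  C_12 = −[(-0.10)(0.80) − (0.00)(-0.35)] = 0.0800
  C_13 = (-0.10)(-0.05) − (0.90)(-0.35) = 0.3200
  C_21 = −[(-0.05)(0.80) − (-0.45)(-0.05)] = 0.0625
  C_22 = (0.80)(0.80) − (-0.45)(-0.35) = 0.4825
  C_23 = −[(0.80)(-0.05) − (-0.05)(-0.35)] = 0.0575
  C_31 = (-0.05)(0.00) − (-0.45)(0.90) = 0.4050
  C_32 = −[(0.80)(0.00) − (-0.45)(-0.10)] = 0.0450
  C_33 = (0.80)(0.90) − (-0.05)(-0.10) = 0.7150
det(I−A) = Σ_j (I−A)_1j·C_1j = (0.80)(0.7200) + (-0.05)(0.0800) + (-0.45)(0.3200) = 0.4280
adj(I−A) = Cᵀ =
  [ 0.7200   0.0625   0.4050]
  [ 0.0800   0.4825   0.0450]
  [ 0.3200   0.0575   0.7150]
(I − A)⁻¹ = adj(I−A) / det(I−A) ≈
  [   1.6822     0.1460     0.9463]
  [   0.1869     1.1273     0.1051]
  [   0.7477     0.1343     1.6706]
First solve x = (I − A)⁻¹ d = adj(I−A)·d / det(I−A); in particular x_B = (0.0800·60 + 0.4825·520 + 0.0450·300) / 0.4280 = 269.20 / 0.4280 ≈ 628.9720.
Intermediate flow from P to B: z_PB = a_PB · x_B = 0.05 × 269.20 / 0.4280 = 13.46 / 0.4280 ≈ 31.45.

z_PB = 31.45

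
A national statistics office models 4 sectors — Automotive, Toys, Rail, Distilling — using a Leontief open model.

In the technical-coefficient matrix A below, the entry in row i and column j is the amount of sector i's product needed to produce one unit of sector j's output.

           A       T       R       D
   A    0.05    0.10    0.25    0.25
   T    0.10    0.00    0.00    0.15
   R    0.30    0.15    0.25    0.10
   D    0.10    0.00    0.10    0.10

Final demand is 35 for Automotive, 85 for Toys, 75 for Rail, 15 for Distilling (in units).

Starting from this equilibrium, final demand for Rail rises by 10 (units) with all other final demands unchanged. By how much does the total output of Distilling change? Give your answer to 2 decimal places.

Δx_D = 2.28

I − A =
  [   0.95    -0.10    -0.25    -0.25]
  [  -0.10     1.00     0.00    -0.15]
  [  -0.30    -0.15     0.75    -0.10]
  [  -0.10     0.00    -0.10     0.90]
Compute the cofactors C_ij = (−1)^(i+j)·(3×3 minor ij) of I−A; the adjugate is their transpose:
adj(I−A) = Cᵀ =
  [ 0.662750   0.104000   0.251500   0.229375]
  [ 0.082250   0.535500   0.043000   0.116875]
  [ 0.295750   0.152500   0.819500   0.198625]
  [ 0.106500   0.028500   0.119000   0.626250]
det(I−A) = Σ_j (I−A)_1j·C_1j = (0.95)(0.662750) + (-0.10)(0.082250) + (-0.25)(0.295750) + (-0.25)(0.106500) = 0.520825
(I − A)⁻¹ = adj(I−A) / det(I−A) ≈
  [   1.2725     0.1997     0.4829     0.4404]
  [   0.1579     1.0282     0.0826     0.2244]
  [   0.5678     0.2928     1.5735     0.3814]
  [   0.2045     0.0547     0.2285     1.2024]
Δx = (I − A)⁻¹ Δd with Δd having +10 in the Rail component and 0 elsewhere.
So Δx_D = L_DR · (+10), where L_DR = adj(I−A)_DR / det(I−A) = 0.119000 / 0.520825.
Δx_D = 0.119000 × (+10) / 0.520825 = 1.19 / 0.520825 ≈ 2.28.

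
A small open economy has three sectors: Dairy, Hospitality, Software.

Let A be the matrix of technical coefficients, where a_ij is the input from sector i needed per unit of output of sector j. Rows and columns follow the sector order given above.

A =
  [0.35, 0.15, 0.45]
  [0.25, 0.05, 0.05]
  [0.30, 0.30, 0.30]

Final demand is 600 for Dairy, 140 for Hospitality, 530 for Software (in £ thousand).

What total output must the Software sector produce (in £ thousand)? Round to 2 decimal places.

x_S = 2400.86

I − A =
  [   0.65    -0.15    -0.45]
  [  -0.25     0.95    -0.05]
  [  -0.30    -0.30     0.70]
Cofactors of I−A, C_ij = (−1)^(i+j)·(minor ij) (rows/columns in the sector order above):
  C_11 = (0.95)(0.70) − (-0.05)(-0.30) = 0.6500
  C_12 = −[(-0.25)(0.70) − (-0.05)(-0.30)] = 0.1900
  C_13 = (-0.25)(-0.30) − (0.95)(-0.30) = 0.3600
  C_21 = −[(-0.15)(0.70) − (-0.45)(-0.30)] = 0.2400
  C_22 = (0.65)(0.70) − (-0.45)(-0.30) = 0.3200
  C_23 = −[(0.65)(-0.30) − (-0.15)(-0.30)] = 0.2400
  C_31 = (-0.15)(-0.05) − (-0.45)(0.95) = 0.4350
  C_32 = −[(0.65)(-0.05) − (-0.45)(-0.25)] = 0.1450
  C_33 = (0.65)(0.95) − (-0.15)(-0.25) = 0.5800
det(I−A) = Σ_j (I−A)_1j·C_1j = (0.65)(0.6500) + (-0.15)(0.1900) + (-0.45)(0.3600) = 0.2320
adj(I−A) = Cᵀ =
  [ 0.6500   0.2400   0.4350]
  [ 0.1900   0.3200   0.1450]
  [ 0.3600   0.2400   0.5800]
(I − A)⁻¹ = adj(I−A) / det(I−A) ≈
  [   2.8017     1.0345     1.8750]
  [   0.8190     1.3793     0.6250]
  [   1.5517     1.0345     2.5000]
x = (I − A)⁻¹ d = adj(I−A)·d / det(I−A), with det(I−A) = 0.2320:
  x_D = (0.6500·600 + 0.2400·140 + 0.4350·530) / 0.2320 = 654.15 / 0.2320 ≈ 2819.61
  x_H = (0.1900·600 + 0.3200·140 + 0.1450·530) / 0.2320 = 235.65 / 0.2320 ≈ 1015.73
  x_S = (0.3600·600 + 0.2400·140 + 0.5800·530) / 0.2320 = 557.00 / 0.2320 ≈ 2400.86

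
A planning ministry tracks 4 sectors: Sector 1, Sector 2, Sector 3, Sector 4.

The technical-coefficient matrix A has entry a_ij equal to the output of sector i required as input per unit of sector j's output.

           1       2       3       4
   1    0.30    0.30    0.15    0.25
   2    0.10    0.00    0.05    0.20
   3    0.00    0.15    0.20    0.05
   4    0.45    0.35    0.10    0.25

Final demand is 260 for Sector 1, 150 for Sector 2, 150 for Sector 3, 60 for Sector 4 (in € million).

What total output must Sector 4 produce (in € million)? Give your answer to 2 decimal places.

x_4 = 901.43

I − A =
  [   0.70    -0.30    -0.15    -0.25]
  [  -0.10     1.00    -0.05    -0.20]
  [   0.00    -0.15     0.80    -0.05]
  [  -0.45    -0.35    -0.10     0.75]
Compute the cofactors C_ij = (−1)^(i+j)·(3×3 minor ij) of I−A; the adjugate is their transpose:
adj(I−A) = Cᵀ =
  [ 0.529500   0.271750   0.148625   0.258875]
  [ 0.132625   0.323125   0.061875   0.134500]
  [ 0.049000   0.080875   0.305250   0.058250]
  [ 0.386125   0.324625   0.158750   0.528500]
det(I−A) = Σ_j (I−A)_1j·C_1j = (0.70)(0.529500) + (-0.30)(0.132625) + (-0.15)(0.049000) + (-0.25)(0.386125) = 0.22698125
(I − A)⁻¹ = adj(I−A) / det(I−A) ≈
  [   2.3328     1.1972     0.6548     1.1405]
  [   0.5843     1.4236     0.2726     0.5926]
  [   0.2159     0.3563     1.3448     0.2566]
  [   1.7011     1.4302     0.6994     2.3284]
x = (I − A)⁻¹ d = adj(I−A)·d / det(I−A), with det(I−A) = 0.22698125:
  x_1 = (0.529500·260 + 0.271750·150 + 0.148625·150 + 0.258875·60) / 0.22698125 = 216.25875 / 0.22698125 ≈ 952.76
  x_2 = (0.132625·260 + 0.323125·150 + 0.061875·150 + 0.134500·60) / 0.22698125 = 100.3025 / 0.22698125 ≈ 441.90
  x_3 = (0.049000·260 + 0.080875·150 + 0.305250·150 + 0.058250·60) / 0.22698125 = 74.15375 / 0.22698125 ≈ 326.70
  x_4 = (0.386125·260 + 0.324625·150 + 0.158750·150 + 0.528500·60) / 0.22698125 = 204.60875 / 0.22698125 ≈ 901.43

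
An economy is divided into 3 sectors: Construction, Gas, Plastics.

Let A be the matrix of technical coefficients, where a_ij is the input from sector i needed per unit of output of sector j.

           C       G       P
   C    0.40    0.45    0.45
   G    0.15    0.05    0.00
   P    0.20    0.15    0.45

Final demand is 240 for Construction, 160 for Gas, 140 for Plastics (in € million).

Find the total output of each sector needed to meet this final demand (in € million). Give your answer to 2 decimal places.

I − A =
  [   0.60    -0.45    -0.45]
  [  -0.15     0.95     0.00]
  [  -0.20    -0.15     0.55]
Cofactors of I−A, C_ij = (−1)^(i+j)·(minor ij) (rows/columns in the sector order above):
  C_11 = (0.95)(0.55) − (0.00)(-0.15) = 0.5225
  C_12 = −[(-0.15)(0.55) − (0.00)(-0.20)] = 0.0825
  C_13 = (-0.15)(-0.15) − (0.95)(-0.20) = 0.2125
  C_21 = −[(-0.45)(0.55) − (-0.45)(-0.15)] = 0.3150
  C_22 = (0.60)(0.55) − (-0.45)(-0.20) = 0.2400
  C_23 = −[(0.60)(-0.15) − (-0.45)(-0.20)] = 0.1800
  C_31 = (-0.45)(0.00) − (-0.45)(0.95) = 0.4275
  C_32 = −[(0.60)(0.00) − (-0.45)(-0.15)] = 0.0675
  C_33 = (0.60)(0.95) − (-0.45)(-0.15) = 0.5025
det(I−A) = Σ_j (I−A)_1j·C_1j = (0.60)(0.5225) + (-0.45)(0.0825) + (-0.45)(0.2125) = 0.18075
adj(I−A) = Cᵀ =
  [ 0.5225   0.3150   0.4275]
  [ 0.0825   0.2400   0.0675]
  [ 0.2125   0.1800   0.5025]
(I − A)⁻¹ = adj(I−A) / det(I−A) ≈
  [   2.8907     1.7427     2.3651]
  [   0.4564     1.3278     0.3734]
  [   1.1757     0.9959     2.7801]
x = (I − A)⁻¹ d = adj(I−A)·d / det(I−A), with det(I−A) = 0.18075:
  x_C = (0.5225·240 + 0.3150·160 + 0.4275·140) / 0.18075 = 235.65 / 0.18075 ≈ 1303.73
  x_G = (0.0825·240 + 0.2400·160 + 0.0675·140) / 0.18075 = 67.65 / 0.18075 ≈ 374.27
  x_P = (0.2125·240 + 0.1800·160 + 0.5025·140) / 0.18075 = 150.15 / 0.18075 ≈ 830.71

x_C = 1303.73, x_G = 374.27, x_P = 830.71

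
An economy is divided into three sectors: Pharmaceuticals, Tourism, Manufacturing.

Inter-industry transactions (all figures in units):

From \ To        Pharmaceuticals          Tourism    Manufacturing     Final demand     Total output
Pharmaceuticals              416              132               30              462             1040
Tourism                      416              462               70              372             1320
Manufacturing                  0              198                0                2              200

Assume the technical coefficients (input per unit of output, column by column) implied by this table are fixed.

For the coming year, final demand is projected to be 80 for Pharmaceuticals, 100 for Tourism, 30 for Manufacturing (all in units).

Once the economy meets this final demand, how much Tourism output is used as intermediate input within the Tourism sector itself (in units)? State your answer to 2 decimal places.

Technical coefficients a_ij = z_ij / X_j:
  a_PP = 416/1040 = 0.40, a_TP = 416/1040 = 0.40, a_MP = 0/1040 = 0.00
  a_PT = 132/1320 = 0.10, a_TT = 462/1320 = 0.35, a_MT = 198/1320 = 0.15
  a_PM = 30/200 = 0.15, a_TM = 70/200 = 0.35, a_MM = 0/200 = 0.00
I − A =
  [   0.60    -0.10    -0.15]
  [  -0.40     0.65    -0.35]
  [   0.00    -0.15     1.00]
Cofactors of I−A, C_ij = (−1)^(i+j)·(minor ij) (rows/columns in the sector order above):
  C_11 = (0.65)(1.00) − (-0.35)(-0.15) = 0.5975
  C_12 = −[(-0.40)(1.00) − (-0.35)(0.00)] = 0.4000
  C_13 = (-0.40)(-0.15) − (0.65)(0.00) = 0.0600
  C_21 = −[(-0.10)(1.00) − (-0.15)(-0.15)] = 0.1225
  C_22 = (0.60)(1.00) − (-0.15)(0.00) = 0.6000
  C_23 = −[(0.60)(-0.15) − (-0.10)(0.00)] = 0.0900
  C_31 = (-0.10)(-0.35) − (-0.15)(0.65) = 0.1325
  C_32 = −[(0.60)(-0.35) − (-0.15)(-0.40)] = 0.2700
  C_33 = (0.60)(0.65) − (-0.10)(-0.40) = 0.3500
det(I−A) = Σ_j (I−A)_1j·C_1j = (0.60)(0.5975) + (-0.10)(0.4000) + (-0.15)(0.0600) = 0.3095
adj(I−A) = Cᵀ =
  [ 0.5975   0.1225   0.1325]
  [ 0.4000   0.6000   0.2700]
  [ 0.0600   0.0900   0.3500]
(I − A)⁻¹ = adj(I−A) / det(I−A) ≈
  [   1.9305     0.3958     0.4281]
  [   1.2924     1.9386     0.8724]
  [   0.1939     0.2908     1.1309]
First solve x = (I − A)⁻¹ d = adj(I−A)·d / det(I−A); in particular x_T = (0.4000·80 + 0.6000·100 + 0.2700·30) / 0.3095 = 100.10 / 0.3095 ≈ 323.4249.
Intermediate flow from T to T: z_TT = a_TT · x_T = 0.35 × 100.10 / 0.3095 = 35.035 / 0.3095 ≈ 113.20.

z_TT = 113.20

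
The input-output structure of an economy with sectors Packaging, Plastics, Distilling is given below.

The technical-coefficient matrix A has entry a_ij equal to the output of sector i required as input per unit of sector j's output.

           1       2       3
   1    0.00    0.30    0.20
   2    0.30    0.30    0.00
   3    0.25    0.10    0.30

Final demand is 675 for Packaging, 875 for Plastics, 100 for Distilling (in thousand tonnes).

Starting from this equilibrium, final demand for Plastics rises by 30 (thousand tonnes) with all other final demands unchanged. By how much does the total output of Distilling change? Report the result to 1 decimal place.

I − A =
  [   1.00    -0.30    -0.20]
  [  -0.30     0.70     0.00]
  [  -0.25    -0.10     0.70]
Cofactors of I−A, C_ij = (−1)^(i+j)·(minor ij) (rows/columns in the sector order above):
  C_11 = (0.70)(0.70) − (0.00)(-0.10) = 0.4900
  C_12 = −[(-0.30)(0.70) − (0.00)(-0.25)] = 0.2100
  C_13 = (-0.30)(-0.10) − (0.70)(-0.25) = 0.2050
  C_21 = −[(-0.30)(0.70) − (-0.20)(-0.10)] = 0.2300
  C_22 = (1.00)(0.70) − (-0.20)(-0.25) = 0.6500
  C_23 = −[(1.00)(-0.10) − (-0.30)(-0.25)] = 0.1750
  C_31 = (-0.30)(0.00) − (-0.20)(0.70) = 0.1400
  C_32 = −[(1.00)(0.00) − (-0.20)(-0.30)] = 0.0600
  C_33 = (1.00)(0.70) − (-0.30)(-0.30) = 0.6100
det(I−A) = Σ_j (I−A)_1j·C_1j = (1.00)(0.4900) + (-0.30)(0.2100) + (-0.20)(0.2050) = 0.3860
adj(I−A) = Cᵀ =
  [ 0.4900   0.2300   0.1400]
  [ 0.2100   0.6500   0.0600]
  [ 0.2050   0.1750   0.6100]
(I − A)⁻¹ = adj(I−A) / det(I−A) ≈
  [   1.2694     0.5959     0.3627]
  [   0.5440     1.6839     0.1554]
  [   0.5311     0.4534     1.5803]
Δx = (I − A)⁻¹ Δd with Δd having +30 in the Plastics component and 0 elsewhere.
So Δx_3 = L_32 · (+30), where L_32 = adj(I−A)_32 / det(I−A) = 0.1750 / 0.3860.
Δx_3 = 0.1750 × (+30) / 0.3860 = 5.25 / 0.3860 ≈ 13.6.

Δx_3 = 13.6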